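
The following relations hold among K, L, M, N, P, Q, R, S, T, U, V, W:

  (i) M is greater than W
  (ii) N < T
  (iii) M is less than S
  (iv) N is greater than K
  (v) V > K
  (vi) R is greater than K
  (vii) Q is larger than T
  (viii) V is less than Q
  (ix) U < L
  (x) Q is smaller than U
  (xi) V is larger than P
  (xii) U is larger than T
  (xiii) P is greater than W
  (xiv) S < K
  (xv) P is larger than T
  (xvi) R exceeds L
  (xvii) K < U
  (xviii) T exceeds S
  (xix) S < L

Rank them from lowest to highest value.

W < M < S < K < N < T < P < V < Q < U < L < R

The consecutive links are each given: W < M; M < S; S < K; K < N; N < T; T < P; P < V; V < Q; Q < U; U < L; L < R.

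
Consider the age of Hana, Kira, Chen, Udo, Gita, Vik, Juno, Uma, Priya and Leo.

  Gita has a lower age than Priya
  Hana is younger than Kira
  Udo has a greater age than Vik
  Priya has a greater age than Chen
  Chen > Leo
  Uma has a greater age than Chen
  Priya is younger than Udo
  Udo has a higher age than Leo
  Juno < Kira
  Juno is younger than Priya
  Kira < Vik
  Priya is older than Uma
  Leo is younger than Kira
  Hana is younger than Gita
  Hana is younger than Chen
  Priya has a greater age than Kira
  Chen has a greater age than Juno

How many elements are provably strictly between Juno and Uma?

The relations place Juno below Uma. An element lies strictly between them when it is forced above Juno and also forced below Uma.
Above Juno: {Chen, Kira, Vik, Priya, Udo}. Below Uma: {Leo, Hana, Chen}.
Intersection: {Chen} — 1.

1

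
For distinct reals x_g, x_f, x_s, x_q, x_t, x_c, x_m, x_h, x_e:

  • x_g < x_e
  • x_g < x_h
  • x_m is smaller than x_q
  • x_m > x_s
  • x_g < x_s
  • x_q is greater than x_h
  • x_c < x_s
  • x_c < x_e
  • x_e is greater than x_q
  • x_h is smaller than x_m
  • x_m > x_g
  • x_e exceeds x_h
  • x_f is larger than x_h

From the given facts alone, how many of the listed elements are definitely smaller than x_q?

From x_q the given relations immediately reach x_h, x_m.
From those, x_g, x_s — 4 in total.
From those, x_c — 5 in total.
No other element is forced below x_q by the given relations, so the count is 5.

5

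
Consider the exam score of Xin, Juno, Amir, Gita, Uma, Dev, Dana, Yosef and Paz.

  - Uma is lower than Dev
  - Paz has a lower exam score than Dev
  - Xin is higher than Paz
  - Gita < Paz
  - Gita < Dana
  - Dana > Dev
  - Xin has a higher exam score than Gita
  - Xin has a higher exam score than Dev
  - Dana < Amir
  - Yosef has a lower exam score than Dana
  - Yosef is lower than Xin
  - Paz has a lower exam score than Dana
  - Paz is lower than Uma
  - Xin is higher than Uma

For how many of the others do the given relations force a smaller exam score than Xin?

5

The elements the relations force below Xin are Gita, Paz, Yosef, Uma, Dev — no chain reaches any other.
That is 5.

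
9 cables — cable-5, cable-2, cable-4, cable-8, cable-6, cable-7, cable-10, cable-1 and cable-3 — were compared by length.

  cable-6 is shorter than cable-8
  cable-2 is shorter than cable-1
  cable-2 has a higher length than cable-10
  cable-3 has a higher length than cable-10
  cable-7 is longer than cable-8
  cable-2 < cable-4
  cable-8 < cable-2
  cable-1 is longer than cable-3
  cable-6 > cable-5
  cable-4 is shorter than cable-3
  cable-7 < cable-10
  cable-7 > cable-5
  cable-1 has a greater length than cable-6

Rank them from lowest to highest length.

cable-5 < cable-6 < cable-8 < cable-7 < cable-10 < cable-2 < cable-4 < cable-3 < cable-1

Nothing is placed below cable-5, so it is least; from there cable-5 < cable-6; cable-6 < cable-8; cable-8 < cable-7; cable-7 < cable-10; cable-10 < cable-2; cable-2 < cable-4; cable-4 < cable-3; cable-3 < cable-1, each given directly.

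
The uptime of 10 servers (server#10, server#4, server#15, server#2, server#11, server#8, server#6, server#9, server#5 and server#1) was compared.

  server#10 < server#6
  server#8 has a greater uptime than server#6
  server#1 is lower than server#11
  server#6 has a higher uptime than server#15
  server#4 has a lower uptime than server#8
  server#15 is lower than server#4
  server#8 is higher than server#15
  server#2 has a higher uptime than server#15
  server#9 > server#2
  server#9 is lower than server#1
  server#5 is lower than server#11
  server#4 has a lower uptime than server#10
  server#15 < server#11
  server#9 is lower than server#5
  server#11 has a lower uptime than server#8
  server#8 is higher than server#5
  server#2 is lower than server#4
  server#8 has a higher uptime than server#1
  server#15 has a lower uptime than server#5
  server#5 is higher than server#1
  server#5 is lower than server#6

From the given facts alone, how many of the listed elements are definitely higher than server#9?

5

From server#9 the given relations immediately reach server#1, server#5.
From those, server#11, server#6, server#8 — 5 in total.
No other element is forced above server#9 by the given relations, so the count is 5.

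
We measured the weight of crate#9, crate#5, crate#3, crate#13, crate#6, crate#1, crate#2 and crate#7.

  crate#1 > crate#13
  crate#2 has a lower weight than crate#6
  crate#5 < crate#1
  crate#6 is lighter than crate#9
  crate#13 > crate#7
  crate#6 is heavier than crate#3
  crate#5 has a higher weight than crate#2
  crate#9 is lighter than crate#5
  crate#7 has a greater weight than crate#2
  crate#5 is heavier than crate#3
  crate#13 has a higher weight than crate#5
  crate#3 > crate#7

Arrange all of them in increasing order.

crate#2 < crate#7 < crate#3 < crate#6 < crate#9 < crate#5 < crate#13 < crate#1

Nothing is placed below crate#2, so it is least; from there crate#2 < crate#7; crate#7 < crate#3; crate#3 < crate#6; crate#6 < crate#9; crate#9 < crate#5; crate#5 < crate#13; crate#13 < crate#1, each given directly.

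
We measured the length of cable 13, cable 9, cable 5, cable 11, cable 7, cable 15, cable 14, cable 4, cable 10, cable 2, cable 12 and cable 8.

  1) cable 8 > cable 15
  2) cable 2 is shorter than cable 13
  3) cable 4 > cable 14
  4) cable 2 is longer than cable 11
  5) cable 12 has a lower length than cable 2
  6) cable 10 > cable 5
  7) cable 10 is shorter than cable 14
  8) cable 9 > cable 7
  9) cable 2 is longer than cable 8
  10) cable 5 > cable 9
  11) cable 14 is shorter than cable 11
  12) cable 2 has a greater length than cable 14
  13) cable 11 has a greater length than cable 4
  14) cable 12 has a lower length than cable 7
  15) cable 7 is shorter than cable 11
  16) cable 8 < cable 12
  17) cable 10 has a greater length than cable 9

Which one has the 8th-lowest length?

cable 14

Piecing the relations together gives one ordering: cable 15 < cable 8 < cable 12 < cable 7 < cable 9 < cable 5 < cable 10 < cable 14 < cable 4 < cable 11 < cable 2 < cable 13.
Counting 8 from the smallest end gives cable 14.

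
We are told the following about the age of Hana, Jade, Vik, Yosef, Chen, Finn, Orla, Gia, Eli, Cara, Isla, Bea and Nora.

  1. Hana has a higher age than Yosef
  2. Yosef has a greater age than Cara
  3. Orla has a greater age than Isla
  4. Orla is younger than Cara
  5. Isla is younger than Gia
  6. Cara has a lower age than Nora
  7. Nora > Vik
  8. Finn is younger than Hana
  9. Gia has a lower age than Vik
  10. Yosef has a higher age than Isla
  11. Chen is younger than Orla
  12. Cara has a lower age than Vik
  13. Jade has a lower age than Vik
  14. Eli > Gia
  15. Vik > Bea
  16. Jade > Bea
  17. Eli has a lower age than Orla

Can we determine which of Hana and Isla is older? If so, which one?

Hana

Following the relations from Isla: Isla < Gia < Eli < Orla < Cara < Yosef < Hana.
So Hana is older.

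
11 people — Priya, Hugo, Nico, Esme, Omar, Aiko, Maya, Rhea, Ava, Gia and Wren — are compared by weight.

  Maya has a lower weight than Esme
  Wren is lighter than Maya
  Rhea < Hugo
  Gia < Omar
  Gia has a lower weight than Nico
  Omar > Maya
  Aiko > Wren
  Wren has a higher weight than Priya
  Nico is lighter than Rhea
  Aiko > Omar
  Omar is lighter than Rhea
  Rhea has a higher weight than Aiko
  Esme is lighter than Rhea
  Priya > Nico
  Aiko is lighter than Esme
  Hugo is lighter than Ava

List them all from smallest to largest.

Gia < Nico < Priya < Wren < Maya < Omar < Aiko < Esme < Rhea < Hugo < Ava

Each adjacent pair is fixed by a given relation: Gia < Nico; Nico < Priya; Priya < Wren; Wren < Maya; Maya < Omar; Omar < Aiko; Aiko < Esme; Esme < Rhea; Rhea < Hugo; Hugo < Ava. Chaining them end to end gives the full order.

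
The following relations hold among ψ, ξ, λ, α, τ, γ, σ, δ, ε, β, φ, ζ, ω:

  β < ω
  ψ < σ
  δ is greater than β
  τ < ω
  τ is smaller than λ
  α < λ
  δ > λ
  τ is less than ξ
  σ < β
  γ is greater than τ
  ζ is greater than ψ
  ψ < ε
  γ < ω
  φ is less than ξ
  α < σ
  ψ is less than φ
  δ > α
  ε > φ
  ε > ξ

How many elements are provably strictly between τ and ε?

1

Chaining upward from τ reaches: ξ, λ, γ, δ, ω.
Chaining downward from ε reaches: ψ, φ, ξ.
Strictly between τ and ε are those in both lists: ξ — 1 element.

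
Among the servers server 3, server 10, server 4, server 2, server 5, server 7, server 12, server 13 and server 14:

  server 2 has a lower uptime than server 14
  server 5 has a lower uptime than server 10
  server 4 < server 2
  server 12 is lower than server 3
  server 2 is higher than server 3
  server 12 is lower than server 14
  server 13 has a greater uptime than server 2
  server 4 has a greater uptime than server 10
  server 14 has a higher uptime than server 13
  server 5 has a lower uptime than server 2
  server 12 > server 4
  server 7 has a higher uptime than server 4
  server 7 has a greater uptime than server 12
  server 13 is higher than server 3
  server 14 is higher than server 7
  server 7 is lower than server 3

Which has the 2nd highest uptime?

server 13

Piecing the relations together gives one ordering: server 5 < server 10 < server 4 < server 12 < server 7 < server 3 < server 2 < server 13 < server 14.
Counting 2 from the largest end gives server 13.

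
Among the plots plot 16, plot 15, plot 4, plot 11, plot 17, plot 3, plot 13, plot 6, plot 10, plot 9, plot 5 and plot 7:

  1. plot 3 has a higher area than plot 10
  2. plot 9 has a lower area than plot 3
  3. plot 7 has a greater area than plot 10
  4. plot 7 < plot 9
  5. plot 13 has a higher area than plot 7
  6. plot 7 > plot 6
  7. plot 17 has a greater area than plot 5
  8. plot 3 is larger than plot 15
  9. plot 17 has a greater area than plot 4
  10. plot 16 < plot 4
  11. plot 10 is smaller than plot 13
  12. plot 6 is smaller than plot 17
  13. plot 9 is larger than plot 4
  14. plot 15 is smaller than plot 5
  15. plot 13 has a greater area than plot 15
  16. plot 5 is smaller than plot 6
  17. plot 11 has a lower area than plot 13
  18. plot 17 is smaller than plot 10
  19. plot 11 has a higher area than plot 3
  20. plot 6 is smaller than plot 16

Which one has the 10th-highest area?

plot 6

Piecing the relations together gives one ordering: plot 15 < plot 5 < plot 6 < plot 16 < plot 4 < plot 17 < plot 10 < plot 7 < plot 9 < plot 3 < plot 11 < plot 13.
Counting 10 from the largest end gives plot 6.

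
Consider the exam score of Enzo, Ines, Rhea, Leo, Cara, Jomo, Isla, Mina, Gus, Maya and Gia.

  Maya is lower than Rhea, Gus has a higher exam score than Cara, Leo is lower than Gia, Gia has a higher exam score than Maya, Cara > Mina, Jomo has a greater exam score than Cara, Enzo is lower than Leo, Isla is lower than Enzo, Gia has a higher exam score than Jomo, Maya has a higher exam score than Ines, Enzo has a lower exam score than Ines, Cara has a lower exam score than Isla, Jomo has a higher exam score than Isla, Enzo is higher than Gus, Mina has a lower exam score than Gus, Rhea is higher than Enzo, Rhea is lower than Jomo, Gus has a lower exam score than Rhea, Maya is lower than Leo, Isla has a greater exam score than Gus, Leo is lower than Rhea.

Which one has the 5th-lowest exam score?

Enzo

The consecutive relations fix a unique order: Mina < Cara < Gus < Isla < Enzo < Ines < Maya < Leo < Rhea < Jomo < Gia.
The 5th smallest is Enzo.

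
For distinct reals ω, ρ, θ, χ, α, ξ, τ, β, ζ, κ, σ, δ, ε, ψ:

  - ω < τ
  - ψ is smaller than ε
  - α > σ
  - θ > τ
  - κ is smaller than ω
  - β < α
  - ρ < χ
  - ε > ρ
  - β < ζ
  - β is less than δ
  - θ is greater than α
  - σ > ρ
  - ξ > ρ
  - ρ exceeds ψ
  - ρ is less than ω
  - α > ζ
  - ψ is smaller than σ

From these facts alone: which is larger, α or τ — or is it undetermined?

Following every chain through τ: above τ we get θ; below τ we get ψ, ρ, κ, ω.
α is not reached, and no chain runs the other way from α to τ.
So the given relations leave the order of τ and α undetermined.

undetermined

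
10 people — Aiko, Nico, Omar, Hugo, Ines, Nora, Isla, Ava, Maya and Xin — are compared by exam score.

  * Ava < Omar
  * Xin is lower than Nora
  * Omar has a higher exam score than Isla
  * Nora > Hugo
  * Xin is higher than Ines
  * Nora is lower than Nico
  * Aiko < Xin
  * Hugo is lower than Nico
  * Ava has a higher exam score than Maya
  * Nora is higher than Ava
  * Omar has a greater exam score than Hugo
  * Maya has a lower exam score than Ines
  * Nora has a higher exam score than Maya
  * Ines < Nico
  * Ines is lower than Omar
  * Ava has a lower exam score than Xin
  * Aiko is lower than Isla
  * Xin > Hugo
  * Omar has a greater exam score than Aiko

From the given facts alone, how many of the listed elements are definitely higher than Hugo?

The elements the relations force above Hugo are Xin, Nora, Omar, Nico — no chain reaches any other.
That is 4.

4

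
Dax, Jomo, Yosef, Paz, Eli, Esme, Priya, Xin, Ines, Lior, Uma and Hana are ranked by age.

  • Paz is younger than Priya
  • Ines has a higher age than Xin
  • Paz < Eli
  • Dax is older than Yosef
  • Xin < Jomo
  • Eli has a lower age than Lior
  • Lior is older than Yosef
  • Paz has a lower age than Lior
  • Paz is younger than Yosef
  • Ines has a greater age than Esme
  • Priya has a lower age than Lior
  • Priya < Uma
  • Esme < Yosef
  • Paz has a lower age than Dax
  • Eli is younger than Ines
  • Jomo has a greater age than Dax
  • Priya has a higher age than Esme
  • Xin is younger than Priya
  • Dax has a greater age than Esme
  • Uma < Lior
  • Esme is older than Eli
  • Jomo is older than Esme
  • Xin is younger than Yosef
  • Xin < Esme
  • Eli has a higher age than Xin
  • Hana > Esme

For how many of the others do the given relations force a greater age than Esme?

Directly above Esme: Yosef, Priya, Dax, Jomo, Hana, Ines.
One step further: Uma, Lior (8 so far).
Nothing else is reachable above Esme; 8 in all.

8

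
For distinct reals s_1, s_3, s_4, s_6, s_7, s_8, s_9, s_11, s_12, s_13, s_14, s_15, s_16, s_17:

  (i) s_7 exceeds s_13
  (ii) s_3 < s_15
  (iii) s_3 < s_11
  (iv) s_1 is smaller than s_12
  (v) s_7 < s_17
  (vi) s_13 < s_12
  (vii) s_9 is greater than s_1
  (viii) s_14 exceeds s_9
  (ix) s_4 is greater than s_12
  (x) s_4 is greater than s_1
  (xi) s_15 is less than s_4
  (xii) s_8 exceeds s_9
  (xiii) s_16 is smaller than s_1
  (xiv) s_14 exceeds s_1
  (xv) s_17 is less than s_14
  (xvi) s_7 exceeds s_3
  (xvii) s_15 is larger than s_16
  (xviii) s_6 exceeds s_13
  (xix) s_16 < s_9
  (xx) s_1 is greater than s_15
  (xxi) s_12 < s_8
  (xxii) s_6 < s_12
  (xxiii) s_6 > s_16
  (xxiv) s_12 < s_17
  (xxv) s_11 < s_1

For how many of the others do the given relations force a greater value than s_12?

4

The elements the relations force above s_12 are s_17, s_4, s_14, s_8 — no chain reaches any other.
That is 4.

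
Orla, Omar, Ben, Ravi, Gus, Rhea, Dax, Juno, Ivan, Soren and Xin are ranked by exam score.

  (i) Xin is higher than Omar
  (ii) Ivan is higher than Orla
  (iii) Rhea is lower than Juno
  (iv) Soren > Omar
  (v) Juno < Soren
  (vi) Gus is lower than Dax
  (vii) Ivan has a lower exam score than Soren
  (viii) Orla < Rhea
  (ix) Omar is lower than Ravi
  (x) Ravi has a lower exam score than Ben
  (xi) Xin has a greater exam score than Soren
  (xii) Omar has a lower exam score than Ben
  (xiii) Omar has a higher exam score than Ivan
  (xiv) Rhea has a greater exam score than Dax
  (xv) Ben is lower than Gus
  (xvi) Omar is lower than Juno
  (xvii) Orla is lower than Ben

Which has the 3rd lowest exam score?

Chaining the given pairs: Orla < Ivan < Omar < Ravi < Ben < Gus < Dax < Rhea < Juno < Soren < Xin.
Counting 3 from the smallest end gives Omar.

Omar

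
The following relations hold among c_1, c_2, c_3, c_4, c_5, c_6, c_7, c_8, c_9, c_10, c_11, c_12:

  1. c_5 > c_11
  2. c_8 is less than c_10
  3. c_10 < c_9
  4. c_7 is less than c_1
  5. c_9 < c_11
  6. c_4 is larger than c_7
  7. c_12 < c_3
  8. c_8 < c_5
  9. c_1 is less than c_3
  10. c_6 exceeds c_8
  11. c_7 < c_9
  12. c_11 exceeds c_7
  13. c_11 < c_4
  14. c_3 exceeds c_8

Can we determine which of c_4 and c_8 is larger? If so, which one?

Link the given pairs in sequence: c_8 < c_10; c_10 < c_9; c_9 < c_11; c_11 < c_4.
Chaining these gives c_8 < c_10 < c_9 < c_11 < c_4.
So c_4 is larger.

c_4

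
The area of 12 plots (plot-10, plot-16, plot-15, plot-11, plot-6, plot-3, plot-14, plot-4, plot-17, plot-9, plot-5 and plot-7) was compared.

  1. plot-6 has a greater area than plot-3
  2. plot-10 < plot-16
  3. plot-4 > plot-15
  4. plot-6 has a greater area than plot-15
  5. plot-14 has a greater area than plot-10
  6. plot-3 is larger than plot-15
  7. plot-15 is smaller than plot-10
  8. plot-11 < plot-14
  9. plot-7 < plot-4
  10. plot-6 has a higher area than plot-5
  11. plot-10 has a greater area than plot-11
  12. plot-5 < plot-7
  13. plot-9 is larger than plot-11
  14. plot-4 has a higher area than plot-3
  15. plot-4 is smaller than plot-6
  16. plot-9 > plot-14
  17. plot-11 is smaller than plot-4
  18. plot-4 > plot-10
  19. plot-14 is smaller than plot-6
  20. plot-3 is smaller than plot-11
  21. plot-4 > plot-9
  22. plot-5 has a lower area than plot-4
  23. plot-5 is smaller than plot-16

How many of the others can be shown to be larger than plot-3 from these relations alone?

From plot-3 the given relations immediately reach plot-11, plot-4, plot-6.
From those, plot-10, plot-14, plot-9 — 6 in total.
From those, plot-16 — 7 in total.
Nothing else is reachable above plot-3; 7 in all.

7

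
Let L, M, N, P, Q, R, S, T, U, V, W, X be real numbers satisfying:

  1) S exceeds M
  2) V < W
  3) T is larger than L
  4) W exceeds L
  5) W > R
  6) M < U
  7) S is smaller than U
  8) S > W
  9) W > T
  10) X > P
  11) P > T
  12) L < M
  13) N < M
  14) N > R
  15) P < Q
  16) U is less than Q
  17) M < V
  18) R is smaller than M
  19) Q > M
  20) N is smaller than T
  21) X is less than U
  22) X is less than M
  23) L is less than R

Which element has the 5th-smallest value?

P

Piecing the relations together gives one ordering: L < R < N < T < P < X < M < V < W < S < U < Q.
Counting 5 from the smallest end gives P.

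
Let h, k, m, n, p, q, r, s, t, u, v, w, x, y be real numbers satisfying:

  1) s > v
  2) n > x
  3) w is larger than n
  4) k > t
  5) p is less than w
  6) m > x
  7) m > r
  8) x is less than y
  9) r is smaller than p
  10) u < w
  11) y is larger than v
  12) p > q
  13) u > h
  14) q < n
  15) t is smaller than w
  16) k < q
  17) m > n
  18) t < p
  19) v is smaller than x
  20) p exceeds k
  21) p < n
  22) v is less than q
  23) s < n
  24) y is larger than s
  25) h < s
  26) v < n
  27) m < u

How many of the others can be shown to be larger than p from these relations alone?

The elements the relations force above p are n, m, u, w — no chain reaches any other.
That is 4.

4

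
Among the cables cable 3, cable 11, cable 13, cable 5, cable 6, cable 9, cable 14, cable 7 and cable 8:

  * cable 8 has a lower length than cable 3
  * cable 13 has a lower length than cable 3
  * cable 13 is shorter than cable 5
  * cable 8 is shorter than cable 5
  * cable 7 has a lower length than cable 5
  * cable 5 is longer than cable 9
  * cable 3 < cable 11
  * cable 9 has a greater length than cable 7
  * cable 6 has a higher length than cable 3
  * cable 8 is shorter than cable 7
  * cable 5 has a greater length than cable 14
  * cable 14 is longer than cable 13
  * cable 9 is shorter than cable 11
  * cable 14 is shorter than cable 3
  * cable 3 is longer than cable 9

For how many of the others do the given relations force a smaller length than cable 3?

The elements the relations force below cable 3 are cable 13, cable 8, cable 7, cable 9, cable 14 — no chain reaches any other.
That is 5.

5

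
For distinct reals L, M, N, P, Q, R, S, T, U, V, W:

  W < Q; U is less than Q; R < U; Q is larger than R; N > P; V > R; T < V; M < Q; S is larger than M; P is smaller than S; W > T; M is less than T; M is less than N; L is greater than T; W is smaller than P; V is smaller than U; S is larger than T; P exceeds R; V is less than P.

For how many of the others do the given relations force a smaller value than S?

6

The elements the relations force below S are R, M, T, V, W, P — no chain reaches any other.
That is 6.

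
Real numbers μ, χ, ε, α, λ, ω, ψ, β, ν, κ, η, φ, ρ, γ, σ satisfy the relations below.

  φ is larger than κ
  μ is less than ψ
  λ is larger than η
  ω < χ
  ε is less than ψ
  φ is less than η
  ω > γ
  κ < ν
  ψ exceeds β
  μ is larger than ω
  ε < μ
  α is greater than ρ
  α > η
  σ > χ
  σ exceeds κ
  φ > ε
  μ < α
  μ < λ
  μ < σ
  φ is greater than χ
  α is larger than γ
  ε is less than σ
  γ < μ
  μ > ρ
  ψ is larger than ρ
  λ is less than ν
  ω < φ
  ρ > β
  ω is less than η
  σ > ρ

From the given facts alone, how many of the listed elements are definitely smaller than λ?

10

Directly below λ: μ, η.
One step further: γ, ε, ω, ρ, φ (7 so far).
One step further: β, κ, χ (10 so far).
No other element is forced below λ by the given relations, so the count is 10.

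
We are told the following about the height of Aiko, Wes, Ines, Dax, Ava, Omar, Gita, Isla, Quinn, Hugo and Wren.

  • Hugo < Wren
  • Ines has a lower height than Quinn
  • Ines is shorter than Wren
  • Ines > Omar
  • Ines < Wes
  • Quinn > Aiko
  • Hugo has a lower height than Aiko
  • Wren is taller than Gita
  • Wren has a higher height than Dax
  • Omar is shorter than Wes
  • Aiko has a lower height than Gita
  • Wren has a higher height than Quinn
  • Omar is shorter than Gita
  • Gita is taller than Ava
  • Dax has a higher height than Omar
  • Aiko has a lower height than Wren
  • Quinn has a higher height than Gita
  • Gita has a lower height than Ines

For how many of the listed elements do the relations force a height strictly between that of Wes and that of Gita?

1

The relations place Gita below Wes. An element lies strictly between them when it is forced above Gita and also forced below Wes.
Above Gita: {Ines, Quinn, Wren}. Below Wes: {Hugo, Aiko, Omar, Ava, Ines}.
Intersection: {Ines} — 1.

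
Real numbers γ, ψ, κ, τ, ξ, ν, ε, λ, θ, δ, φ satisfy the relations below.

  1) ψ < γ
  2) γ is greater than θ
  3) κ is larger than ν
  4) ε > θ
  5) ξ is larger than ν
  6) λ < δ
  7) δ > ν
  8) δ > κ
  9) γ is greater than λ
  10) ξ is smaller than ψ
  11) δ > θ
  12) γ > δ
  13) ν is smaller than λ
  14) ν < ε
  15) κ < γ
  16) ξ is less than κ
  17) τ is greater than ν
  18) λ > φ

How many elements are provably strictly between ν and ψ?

Chaining upward from ν reaches: ξ, κ, τ, λ, δ, ε, γ.
Chaining downward from ψ reaches: ξ.
Strictly between ν and ψ are those in both lists: ξ — 1 element.

1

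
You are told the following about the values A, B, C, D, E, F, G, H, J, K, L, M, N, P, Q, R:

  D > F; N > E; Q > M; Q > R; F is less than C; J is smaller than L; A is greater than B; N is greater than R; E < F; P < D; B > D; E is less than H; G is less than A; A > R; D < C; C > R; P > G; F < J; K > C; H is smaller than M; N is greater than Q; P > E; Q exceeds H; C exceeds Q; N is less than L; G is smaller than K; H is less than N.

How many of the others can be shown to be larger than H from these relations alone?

The elements the relations force above H are M, Q, C, N, L, K — no chain reaches any other.
That is 6.

6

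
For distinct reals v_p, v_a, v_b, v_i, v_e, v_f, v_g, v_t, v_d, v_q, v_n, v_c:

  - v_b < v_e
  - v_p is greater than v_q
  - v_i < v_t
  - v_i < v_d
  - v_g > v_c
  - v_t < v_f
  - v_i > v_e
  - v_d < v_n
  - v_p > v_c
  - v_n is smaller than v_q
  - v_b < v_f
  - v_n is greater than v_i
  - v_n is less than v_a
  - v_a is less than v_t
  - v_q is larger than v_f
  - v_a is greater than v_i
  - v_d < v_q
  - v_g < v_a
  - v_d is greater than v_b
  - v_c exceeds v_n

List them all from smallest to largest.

Nothing is placed below v_b, so it is least; from there v_b < v_e; v_e < v_i; v_i < v_d; v_d < v_n; v_n < v_c; v_c < v_g; v_g < v_a; v_a < v_t; v_t < v_f; v_f < v_q; v_q < v_p, each given directly.

v_b < v_e < v_i < v_d < v_n < v_c < v_g < v_a < v_t < v_f < v_q < v_p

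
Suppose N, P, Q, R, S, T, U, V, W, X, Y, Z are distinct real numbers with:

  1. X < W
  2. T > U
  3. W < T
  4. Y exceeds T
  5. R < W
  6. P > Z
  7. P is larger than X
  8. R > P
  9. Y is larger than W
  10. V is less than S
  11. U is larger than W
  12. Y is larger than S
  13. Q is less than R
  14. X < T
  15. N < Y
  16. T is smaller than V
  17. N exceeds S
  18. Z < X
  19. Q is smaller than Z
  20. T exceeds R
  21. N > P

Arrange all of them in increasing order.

Q < Z < X < P < R < W < U < T < V < S < N < Y

Each adjacent pair is fixed by a given relation: Q < Z; Z < X; X < P; P < R; R < W; W < U; U < T; T < V; V < S; S < N; N < Y. Chaining them end to end gives the full order.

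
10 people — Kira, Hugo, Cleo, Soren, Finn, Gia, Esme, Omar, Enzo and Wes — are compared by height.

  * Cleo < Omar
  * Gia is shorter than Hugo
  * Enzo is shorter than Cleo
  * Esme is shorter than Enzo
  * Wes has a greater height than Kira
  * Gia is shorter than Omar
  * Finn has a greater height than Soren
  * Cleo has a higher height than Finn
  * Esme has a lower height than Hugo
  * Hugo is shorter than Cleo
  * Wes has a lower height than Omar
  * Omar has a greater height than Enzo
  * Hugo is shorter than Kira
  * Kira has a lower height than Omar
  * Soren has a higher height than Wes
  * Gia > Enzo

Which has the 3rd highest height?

Finn

Chaining the given pairs: Esme < Enzo < Gia < Hugo < Kira < Wes < Soren < Finn < Cleo < Omar.
Counting 3 from the largest end gives Finn.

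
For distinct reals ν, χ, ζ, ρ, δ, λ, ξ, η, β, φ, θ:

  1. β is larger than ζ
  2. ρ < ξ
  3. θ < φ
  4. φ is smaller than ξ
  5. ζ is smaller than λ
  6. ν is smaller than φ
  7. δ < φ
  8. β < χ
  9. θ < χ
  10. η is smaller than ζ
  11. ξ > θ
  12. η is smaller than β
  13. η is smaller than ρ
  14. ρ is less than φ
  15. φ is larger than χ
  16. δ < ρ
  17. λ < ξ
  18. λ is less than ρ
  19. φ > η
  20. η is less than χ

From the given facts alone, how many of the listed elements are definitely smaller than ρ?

From ρ the given relations immediately reach δ, η, λ.
From those, ζ — 4 in total.
Nothing else is reachable below ρ; 4 in all.

4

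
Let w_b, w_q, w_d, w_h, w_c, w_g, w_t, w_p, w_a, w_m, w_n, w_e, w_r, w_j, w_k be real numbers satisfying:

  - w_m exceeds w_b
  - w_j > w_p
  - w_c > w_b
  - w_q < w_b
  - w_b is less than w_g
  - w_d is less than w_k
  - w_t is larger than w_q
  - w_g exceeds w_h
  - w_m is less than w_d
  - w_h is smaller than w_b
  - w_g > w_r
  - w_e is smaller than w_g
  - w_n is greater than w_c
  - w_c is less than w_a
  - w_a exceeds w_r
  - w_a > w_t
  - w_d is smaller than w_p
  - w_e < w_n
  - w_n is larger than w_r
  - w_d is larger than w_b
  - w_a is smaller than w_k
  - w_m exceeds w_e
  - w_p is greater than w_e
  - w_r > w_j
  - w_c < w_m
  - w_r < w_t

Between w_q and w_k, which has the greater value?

w_q < w_b and w_b < w_c give w_q < w_c.
Then w_c < w_m extends the chain to w_m.
With w_m < w_d: w_q < w_b < w_c < w_m < w_d.
Then w_d < w_p extends the chain to w_p.
Then w_p < w_j extends the chain to w_j.
With w_j < w_r: w_q < w_b < w_c < w_m < w_d < w_p < w_j < w_r.
Then w_r < w_t extends the chain to w_t.
Then w_t < w_a extends the chain to w_a.
With w_a < w_k: w_q < w_b < w_c < w_m < w_d < w_p < w_j < w_r < w_t < w_a < w_k.
So w_q < w_k; w_k is the larger of the two.

w_k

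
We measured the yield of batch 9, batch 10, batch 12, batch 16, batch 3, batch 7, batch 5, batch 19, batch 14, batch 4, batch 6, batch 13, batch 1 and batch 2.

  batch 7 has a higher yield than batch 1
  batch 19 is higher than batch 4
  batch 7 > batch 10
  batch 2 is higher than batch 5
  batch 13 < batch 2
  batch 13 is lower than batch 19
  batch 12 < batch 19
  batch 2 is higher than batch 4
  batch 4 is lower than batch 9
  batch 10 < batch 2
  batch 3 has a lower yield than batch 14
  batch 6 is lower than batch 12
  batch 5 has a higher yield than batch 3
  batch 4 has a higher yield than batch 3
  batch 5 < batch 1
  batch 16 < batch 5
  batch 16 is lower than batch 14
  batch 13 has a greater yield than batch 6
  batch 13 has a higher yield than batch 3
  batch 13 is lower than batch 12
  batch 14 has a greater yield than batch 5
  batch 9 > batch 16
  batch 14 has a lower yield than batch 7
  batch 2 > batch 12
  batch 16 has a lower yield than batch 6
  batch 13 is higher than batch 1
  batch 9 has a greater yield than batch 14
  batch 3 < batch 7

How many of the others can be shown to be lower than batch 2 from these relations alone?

The elements the relations force below batch 2 are batch 16, batch 3, batch 6, batch 5, batch 1, batch 13, batch 4, batch 12, batch 10 — no chain reaches any other.
That is 9.

9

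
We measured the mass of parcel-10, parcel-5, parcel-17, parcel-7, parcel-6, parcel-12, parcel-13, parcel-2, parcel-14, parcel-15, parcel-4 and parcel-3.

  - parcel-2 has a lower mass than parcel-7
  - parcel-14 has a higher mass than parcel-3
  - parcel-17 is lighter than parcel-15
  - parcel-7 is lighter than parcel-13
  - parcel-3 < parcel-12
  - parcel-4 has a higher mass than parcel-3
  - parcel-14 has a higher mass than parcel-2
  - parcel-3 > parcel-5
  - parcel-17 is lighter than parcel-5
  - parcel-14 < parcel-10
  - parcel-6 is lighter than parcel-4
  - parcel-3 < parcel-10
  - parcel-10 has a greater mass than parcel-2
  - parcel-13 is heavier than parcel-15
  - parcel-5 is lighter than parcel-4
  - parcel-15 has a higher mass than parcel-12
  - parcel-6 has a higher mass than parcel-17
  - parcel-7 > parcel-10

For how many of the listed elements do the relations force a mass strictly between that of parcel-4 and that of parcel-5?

1

The relations place parcel-5 below parcel-4. An element lies strictly between them when it is forced above parcel-5 and also forced below parcel-4.
Above parcel-5: {parcel-3, parcel-14, parcel-12, parcel-10, parcel-7, parcel-15, parcel-13}. Below parcel-4: {parcel-17, parcel-3, parcel-6}.
Intersection: {parcel-3} — 1.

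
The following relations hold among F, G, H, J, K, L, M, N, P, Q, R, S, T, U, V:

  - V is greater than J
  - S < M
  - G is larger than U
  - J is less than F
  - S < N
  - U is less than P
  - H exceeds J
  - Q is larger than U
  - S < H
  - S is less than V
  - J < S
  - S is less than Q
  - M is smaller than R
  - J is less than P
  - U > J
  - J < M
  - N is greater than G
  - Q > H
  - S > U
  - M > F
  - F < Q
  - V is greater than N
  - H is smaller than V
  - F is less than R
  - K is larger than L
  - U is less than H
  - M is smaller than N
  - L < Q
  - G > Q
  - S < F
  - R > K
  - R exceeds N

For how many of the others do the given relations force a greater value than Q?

Directly above Q: G.
One step further: N (2 so far).
One step further: R, V (4 so far).
No other element is forced above Q by the given relations, so the count is 4.

4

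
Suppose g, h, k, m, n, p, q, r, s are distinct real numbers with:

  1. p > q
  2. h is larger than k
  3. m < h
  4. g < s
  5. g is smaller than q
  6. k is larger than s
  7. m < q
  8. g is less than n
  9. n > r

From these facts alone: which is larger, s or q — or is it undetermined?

undetermined

Following every chain through s: above s we get k, h; below s we get g.
q is not reached, and no chain runs the other way from q to s.
So the given relations leave the order of s and q undetermined.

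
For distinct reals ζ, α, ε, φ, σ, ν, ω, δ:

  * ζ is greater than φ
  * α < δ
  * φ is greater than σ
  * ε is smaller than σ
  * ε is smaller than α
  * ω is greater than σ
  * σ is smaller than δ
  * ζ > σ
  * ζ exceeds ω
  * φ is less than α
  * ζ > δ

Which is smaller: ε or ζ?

Link the given pairs in sequence: ε < σ; σ < φ; φ < α; α < δ; δ < ζ.
Together: ε < σ < φ < α < δ < ζ.
So ε < ζ; ε is the smaller of the two.

ε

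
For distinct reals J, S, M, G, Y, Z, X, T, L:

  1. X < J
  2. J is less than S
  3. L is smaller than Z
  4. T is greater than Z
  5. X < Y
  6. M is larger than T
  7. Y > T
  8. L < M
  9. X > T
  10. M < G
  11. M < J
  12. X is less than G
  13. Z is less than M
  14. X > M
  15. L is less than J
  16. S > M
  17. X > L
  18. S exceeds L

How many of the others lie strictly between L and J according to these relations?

4

The relations place L below J. An element lies strictly between them when it is forced above L and also forced below J.
Above L: {Z, T, M, X, Y, S, G}. Below J: {Z, T, M, X}.
Intersection: {Z, T, M, X} — 4.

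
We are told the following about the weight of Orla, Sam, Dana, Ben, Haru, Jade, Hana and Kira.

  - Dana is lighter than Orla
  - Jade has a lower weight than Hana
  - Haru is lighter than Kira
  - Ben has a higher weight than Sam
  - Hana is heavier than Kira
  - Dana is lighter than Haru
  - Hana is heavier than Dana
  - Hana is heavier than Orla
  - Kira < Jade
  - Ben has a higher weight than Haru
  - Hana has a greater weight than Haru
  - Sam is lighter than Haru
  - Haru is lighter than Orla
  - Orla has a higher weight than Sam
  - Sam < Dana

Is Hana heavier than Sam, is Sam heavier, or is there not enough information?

Sam < Dana < Haru < Kira < Jade < Hana, by transitivity through Dana, Haru, Kira, Jade.
So Hana is heavier.

Hana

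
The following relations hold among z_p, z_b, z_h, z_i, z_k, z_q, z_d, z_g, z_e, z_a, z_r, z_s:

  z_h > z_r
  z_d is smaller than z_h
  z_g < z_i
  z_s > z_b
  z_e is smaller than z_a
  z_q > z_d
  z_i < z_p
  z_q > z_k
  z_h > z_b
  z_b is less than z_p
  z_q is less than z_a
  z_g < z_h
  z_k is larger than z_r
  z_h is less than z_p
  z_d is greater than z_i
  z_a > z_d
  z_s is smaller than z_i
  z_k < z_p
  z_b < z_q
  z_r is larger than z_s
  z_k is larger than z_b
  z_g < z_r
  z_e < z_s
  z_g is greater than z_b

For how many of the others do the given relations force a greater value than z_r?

Directly above z_r: z_h, z_k.
One step further: z_q, z_p (4 so far).
One step further: z_a (5 so far).
No other element is forced above z_r by the given relations, so the count is 5.

5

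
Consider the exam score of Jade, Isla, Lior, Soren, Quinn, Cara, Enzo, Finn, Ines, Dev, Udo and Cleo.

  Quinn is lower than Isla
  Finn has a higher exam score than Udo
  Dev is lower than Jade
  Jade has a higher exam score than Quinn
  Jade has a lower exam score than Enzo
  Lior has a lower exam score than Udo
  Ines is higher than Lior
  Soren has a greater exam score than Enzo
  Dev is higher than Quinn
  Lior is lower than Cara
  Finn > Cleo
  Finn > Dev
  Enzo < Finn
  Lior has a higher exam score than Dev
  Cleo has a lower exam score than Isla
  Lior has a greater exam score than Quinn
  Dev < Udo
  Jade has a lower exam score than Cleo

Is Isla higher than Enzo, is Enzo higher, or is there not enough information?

Following every chain through Enzo: above Enzo we get Soren, Finn; below Enzo we get Quinn, Dev, Jade.
Isla is not reached, and no chain runs the other way from Isla to Enzo.
So the given relations leave the order of Enzo and Isla undetermined.

undetermined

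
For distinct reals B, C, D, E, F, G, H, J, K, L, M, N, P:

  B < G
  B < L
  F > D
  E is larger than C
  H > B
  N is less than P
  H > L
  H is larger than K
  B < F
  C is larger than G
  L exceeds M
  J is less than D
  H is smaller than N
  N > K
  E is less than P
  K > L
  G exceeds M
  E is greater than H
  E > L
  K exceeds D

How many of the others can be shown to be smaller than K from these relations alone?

5

Directly below K: D, L.
One step further: M, J, B (5 so far).
No other element is forced below K by the given relations, so the count is 5.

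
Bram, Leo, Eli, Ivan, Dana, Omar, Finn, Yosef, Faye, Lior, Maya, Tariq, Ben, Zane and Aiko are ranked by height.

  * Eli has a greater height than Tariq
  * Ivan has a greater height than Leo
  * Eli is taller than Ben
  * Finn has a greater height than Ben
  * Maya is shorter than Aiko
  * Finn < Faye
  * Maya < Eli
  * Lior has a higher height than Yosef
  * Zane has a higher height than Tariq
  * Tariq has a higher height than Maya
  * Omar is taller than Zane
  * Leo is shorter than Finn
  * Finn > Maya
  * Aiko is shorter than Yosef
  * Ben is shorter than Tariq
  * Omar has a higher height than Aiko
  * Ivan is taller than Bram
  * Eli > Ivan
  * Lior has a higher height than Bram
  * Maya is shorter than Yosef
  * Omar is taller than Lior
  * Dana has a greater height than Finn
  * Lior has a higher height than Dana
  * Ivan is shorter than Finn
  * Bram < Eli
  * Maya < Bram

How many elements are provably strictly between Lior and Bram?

Chaining upward from Bram reaches: Ivan, Finn, Faye, Dana, Omar, Eli.
Chaining downward from Lior reaches: Maya, Leo, Aiko, Ben, Ivan, Yosef, Finn, Dana.
Strictly between Bram and Lior are those in both lists: Ivan, Finn, Dana — 3 elements.

3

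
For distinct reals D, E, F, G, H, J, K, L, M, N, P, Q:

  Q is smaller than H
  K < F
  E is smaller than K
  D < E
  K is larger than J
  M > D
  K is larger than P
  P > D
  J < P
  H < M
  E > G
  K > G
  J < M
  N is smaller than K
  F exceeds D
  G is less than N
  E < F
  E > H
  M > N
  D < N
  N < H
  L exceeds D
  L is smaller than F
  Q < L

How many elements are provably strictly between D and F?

The relations place D below F. An element lies strictly between them when it is forced above D and also forced below F.
Above D: {N, H, E, P, K, L, M}. Below F: {G, Q, J, N, H, E, P, K, L}.
Intersection: {N, H, E, P, K, L} — 6.

6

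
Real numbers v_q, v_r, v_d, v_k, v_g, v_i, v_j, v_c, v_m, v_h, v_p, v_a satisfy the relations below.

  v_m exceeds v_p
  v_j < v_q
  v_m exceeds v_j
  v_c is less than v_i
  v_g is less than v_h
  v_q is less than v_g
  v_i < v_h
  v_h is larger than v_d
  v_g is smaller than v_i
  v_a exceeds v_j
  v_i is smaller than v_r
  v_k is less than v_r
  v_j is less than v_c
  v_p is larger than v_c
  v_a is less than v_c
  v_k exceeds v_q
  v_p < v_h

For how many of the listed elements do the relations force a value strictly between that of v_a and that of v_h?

3

Chaining upward from v_a reaches: v_c, v_i, v_p, v_m, v_r.
Chaining downward from v_h reaches: v_j, v_q, v_c, v_g, v_d, v_i, v_p.
Strictly between v_a and v_h are those in both lists: v_c, v_i, v_p — 3 elements.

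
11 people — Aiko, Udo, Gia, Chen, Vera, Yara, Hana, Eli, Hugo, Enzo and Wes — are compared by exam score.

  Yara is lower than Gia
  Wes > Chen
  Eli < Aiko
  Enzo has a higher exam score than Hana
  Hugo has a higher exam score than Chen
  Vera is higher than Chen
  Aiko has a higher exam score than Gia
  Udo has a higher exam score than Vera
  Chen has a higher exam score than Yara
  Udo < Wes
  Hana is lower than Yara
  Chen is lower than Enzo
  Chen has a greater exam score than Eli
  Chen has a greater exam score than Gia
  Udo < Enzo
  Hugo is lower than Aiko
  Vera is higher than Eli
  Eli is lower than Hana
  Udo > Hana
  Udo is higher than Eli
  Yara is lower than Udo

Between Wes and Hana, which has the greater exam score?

Wes

Hana < Yara and Yara < Gia give Hana < Gia.
Then Gia < Chen extends the chain to Chen.
Then Chen < Vera extends the chain to Vera.
With Vera < Udo: Hana < Yara < Gia < Chen < Vera < Udo.
Then Udo < Wes extends the chain to Wes.
So Hana < Wes; Wes is the higher of the two.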